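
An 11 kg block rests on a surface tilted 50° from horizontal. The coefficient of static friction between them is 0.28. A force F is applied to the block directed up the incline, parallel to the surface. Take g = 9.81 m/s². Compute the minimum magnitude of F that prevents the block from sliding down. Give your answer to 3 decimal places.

63.242 N

The normal force is N = mg cos 50° = 69.363 N. With F at its minimum the block is on the verge of sliding down, so static friction is at its maximum μ_s N = 0.28 × 69.363 = 19.422 N and acts up the slope.
Equilibrium along the incline: F + μ_s N = mg sin 50°, so F = 82.664 − 19.422 = 63.242 N.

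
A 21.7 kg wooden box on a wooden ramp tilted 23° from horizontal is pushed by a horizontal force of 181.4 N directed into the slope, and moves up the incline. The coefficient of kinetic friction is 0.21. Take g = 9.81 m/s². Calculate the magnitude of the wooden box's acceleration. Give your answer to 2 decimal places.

1.28 m/s²

The horizontal push has components F cos 23° = 181.4 × 0.9205 = 166.979 N up the incline and F sin 23° = 181.4 × 0.3907 = 70.873 N pressing into the surface.
The normal force is therefore N = mg cos 23° + F sin 23° = 195.953 + 70.873 = 266.826 N, and kinetic friction down the slope is μN = 0.21 × 266.826 = 56.033 N.
Along the incline: F cos 23° − mg sin 23° − μN = ma, so 166.979 − 83.171 − 56.033 = 21.7 a, giving a = 1.2800 m/s².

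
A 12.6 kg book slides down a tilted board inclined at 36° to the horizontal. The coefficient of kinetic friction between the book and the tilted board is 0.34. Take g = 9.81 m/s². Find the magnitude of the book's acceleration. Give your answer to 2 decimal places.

3.07 m/s²

Resolving the weight along the incline: the component pulling the book down the slope is mg sin 36° = 12.6 × 9.81 × 0.5878 = 72.656 N, and the normal force is N = mg cos 36° = 12.6 × 9.81 × 0.8090 = 99.997 N.
Kinetic friction acts up the slope with magnitude f = μN = 0.34 × 99.997 = 33.999 N.
Net force along the incline is 72.656 − 33.999 = 38.657 N, so a = 38.657 / 12.6 = 3.0680 m/s².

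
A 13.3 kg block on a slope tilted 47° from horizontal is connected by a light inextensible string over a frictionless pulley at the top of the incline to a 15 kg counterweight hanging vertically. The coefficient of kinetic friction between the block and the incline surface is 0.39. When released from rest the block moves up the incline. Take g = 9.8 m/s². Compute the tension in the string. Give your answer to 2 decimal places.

137.99 N

For the block on the incline: the weight component along the slope is m₁g sin 47° = 13.3 × 9.8 × 0.7314 = 95.331 N and the normal force is N = m₁g cos 47° = 88.892 N.
Kinetic friction opposes the block's motion up the incline: f = μN = 0.39 × 88.892 = 34.668 N acting down the slope.
Newton's second law for the block (up-slope positive): T − 95.331 − 34.668 = 13.3 a. For the hanging counterweight (downward positive): 15 × 9.8 − T = 15 a.
Adding the two equations eliminates T: 17.001 = 28.3 a, so a = 0.6007 m/s².
Then from the hanging counterweight's equation, T = 15 × (9.8 − 0.6007) = 137.990 N.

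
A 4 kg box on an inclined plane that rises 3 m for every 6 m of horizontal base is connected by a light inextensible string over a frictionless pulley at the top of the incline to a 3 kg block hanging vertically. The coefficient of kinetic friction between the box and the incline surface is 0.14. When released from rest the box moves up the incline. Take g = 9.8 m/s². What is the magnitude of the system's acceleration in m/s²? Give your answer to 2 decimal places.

0.99 m/s²

For the box on the incline: the weight component along the slope is m₁g sin 26.57° = 4 × 9.8 × 0.4472 = 17.530 N and the normal force is N = m₁g cos 26.57° = 35.062 N.
Kinetic friction opposes the box's motion up the incline: f = μN = 0.14 × 35.062 = 4.909 N acting down the slope.
Newton's second law for the box (up-slope positive): T − 17.530 − 4.909 = 4 a. For the hanging block (downward positive): 3 × 9.8 − T = 3 a.
Adding the two equations eliminates T: 6.961 = 7 a, so a = 0.9944 m/s².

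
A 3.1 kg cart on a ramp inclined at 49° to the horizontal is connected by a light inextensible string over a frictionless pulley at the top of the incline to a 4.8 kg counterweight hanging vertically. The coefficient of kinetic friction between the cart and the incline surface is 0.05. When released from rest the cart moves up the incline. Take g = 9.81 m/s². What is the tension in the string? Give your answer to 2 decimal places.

For the cart on the incline: the weight component along the slope is m₁g sin 49° = 3.1 × 9.81 × 0.7547 = 22.951 N and the normal force is N = m₁g cos 49° = 19.951 N.
Kinetic friction opposes the cart's motion up the incline: f = μN = 0.05 × 19.951 = 0.998 N acting down the slope.
Newton's second law for the cart (up-slope positive): T − 22.951 − 0.998 = 3.1 a. For the hanging counterweight (downward positive): 4.8 × 9.81 − T = 4.8 a.
Adding the two equations eliminates T: 23.139 = 7.9 a, so a = 2.9290 m/s².
Then from the hanging counterweight's equation, T = 4.8 × (9.81 − 2.9290) = 33.029 N.

33.03 N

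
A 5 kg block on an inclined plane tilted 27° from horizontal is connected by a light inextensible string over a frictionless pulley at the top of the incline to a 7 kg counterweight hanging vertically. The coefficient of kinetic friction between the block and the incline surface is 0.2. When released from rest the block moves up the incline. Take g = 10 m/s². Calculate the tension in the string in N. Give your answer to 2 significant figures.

48 N

For the block on the incline: the weight component along the slope is m₁g sin 27° = 5 × 10 × 0.4540 = 22.700 N and the normal force is N = m₁g cos 27° = 44.550 N.
Kinetic friction opposes the block's motion up the incline: f = μN = 0.2 × 44.550 = 8.910 N acting down the slope.
Newton's second law for the block (up-slope positive): T − 22.700 − 8.910 = 5 a. For the hanging counterweight (downward positive): 7 × 10 − T = 7 a.
Adding the two equations eliminates T: 38.390 = 12 a, so a = 3.1992 m/s².
Then from the hanging counterweight's equation, T = 7 × (10 − 3.1992) = 47.606 N.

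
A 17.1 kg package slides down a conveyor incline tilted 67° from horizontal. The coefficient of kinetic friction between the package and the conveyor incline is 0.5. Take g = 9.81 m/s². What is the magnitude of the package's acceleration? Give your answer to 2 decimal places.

Resolving the weight along the incline: the component pulling the package down the slope is mg sin 67° = 17.1 × 9.81 × 0.9205 = 154.415 N, and the normal force is N = mg cos 67° = 17.1 × 9.81 × 0.3907 = 65.540 N.
Kinetic friction acts up the slope with magnitude f = μN = 0.5 × 65.540 = 32.770 N.
Net force along the incline is 154.415 − 32.770 = 121.645 N, so a = 121.645 / 17.1 = 7.1137 m/s².

7.11 m/s²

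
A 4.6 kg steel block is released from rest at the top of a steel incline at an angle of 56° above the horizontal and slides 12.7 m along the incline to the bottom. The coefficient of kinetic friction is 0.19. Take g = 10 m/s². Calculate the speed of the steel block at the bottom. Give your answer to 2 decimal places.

13.55 m/s

The weight component along the incline is mg sin 56° = 38.136 N and the normal force is N = mg cos 56° = 25.723 N.
Friction up the slope is f = μN = 0.19 × 25.723 = 4.887 N, so the net downslope force is 38.136 − 4.887 = 33.249 N and a = 33.249 / 4.6 = 7.2280 m/s².
Starting from rest over a distance of 12.7 m, v² = 2aL = 2 × 7.2280 × 12.7 = 183.5912, so v = 13.5496 m/s.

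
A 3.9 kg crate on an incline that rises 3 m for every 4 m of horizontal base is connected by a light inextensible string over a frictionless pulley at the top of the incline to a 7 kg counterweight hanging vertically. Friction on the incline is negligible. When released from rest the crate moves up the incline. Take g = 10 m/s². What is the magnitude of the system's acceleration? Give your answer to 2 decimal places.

4.28 m/s²

For the crate on the incline: the weight component along the slope is m₁g sin 36.87° = 3.9 × 10 × 0.6000 = 23.400 N and the normal force is N = m₁g cos 36.87° = 31.200 N.
Newton's second law for the crate (up-slope positive): T − 23.400 = 3.9 a. For the hanging counterweight (downward positive): 7 × 10 − T = 7 a.
Adding the two equations eliminates T: 46.600 = 10.9 a, so a = 4.2752 m/s².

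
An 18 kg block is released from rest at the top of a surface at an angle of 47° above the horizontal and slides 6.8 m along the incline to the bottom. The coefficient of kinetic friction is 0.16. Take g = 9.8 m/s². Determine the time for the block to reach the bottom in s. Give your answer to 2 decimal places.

1.49 s

The weight component along the incline is mg sin 47° = 129.011 N and the normal force is N = mg cos 47° = 120.305 N.
Friction up the slope is f = μN = 0.16 × 120.305 = 19.249 N, so the net downslope force is 129.011 − 19.249 = 109.762 N and a = 109.762 / 18 = 6.0979 m/s².
Starting from rest, L = ½at², so t = √(2L/a) = √(2 × 6.8 / 6.0979) = 1.4934 s.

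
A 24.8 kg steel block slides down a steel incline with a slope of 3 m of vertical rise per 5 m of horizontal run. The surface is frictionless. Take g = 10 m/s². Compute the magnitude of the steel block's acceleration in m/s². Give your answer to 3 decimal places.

5.145 m/s²

Resolving the weight along the incline: the component pulling the steel block down the slope is mg sin 30.96° = 24.8 × 10 × 0.5145 = 127.596 N, and the normal force is N = mg cos 30.96° = 24.8 × 10 × 0.8575 = 212.660 N.
With no friction the net force along the incline is 127.596 N, so a = g sin 30.96° = 127.596 / 24.8 = 5.1450 m/s².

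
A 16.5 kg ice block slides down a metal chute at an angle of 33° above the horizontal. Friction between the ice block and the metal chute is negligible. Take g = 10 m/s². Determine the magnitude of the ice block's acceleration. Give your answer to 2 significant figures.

Resolving the weight along the incline: the component pulling the ice block down the slope is mg sin 33° = 16.5 × 10 × 0.5446 = 89.859 N, and the normal force is N = mg cos 33° = 16.5 × 10 × 0.8387 = 138.386 N.
With no friction the net force along the incline is 89.859 N, so a = g sin 33° = 89.859 / 16.5 = 5.4460 m/s².

5.4 m/s²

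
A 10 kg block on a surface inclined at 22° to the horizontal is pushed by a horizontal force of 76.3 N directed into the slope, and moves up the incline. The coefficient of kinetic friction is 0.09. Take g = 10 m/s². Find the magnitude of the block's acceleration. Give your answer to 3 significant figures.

The horizontal push has components F cos 22° = 76.3 × 0.9272 = 70.745 N up the incline and F sin 22° = 76.3 × 0.3746 = 28.582 N pressing into the surface.
The normal force is therefore N = mg cos 22° + F sin 22° = 92.720 + 28.582 = 121.302 N, and kinetic friction down the slope is μN = 0.09 × 121.302 = 10.917 N.
Along the incline: F cos 22° − mg sin 22° − μN = ma, so 70.745 − 37.460 − 10.917 = 10 a, giving a = 2.2368 m/s².

2.24 m/s²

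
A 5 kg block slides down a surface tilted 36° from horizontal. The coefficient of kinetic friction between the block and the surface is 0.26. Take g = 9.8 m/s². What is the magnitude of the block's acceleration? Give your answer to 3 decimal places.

Resolving the weight along the incline: the component pulling the block down the slope is mg sin 36° = 5 × 9.8 × 0.5878 = 28.802 N, and the normal force is N = mg cos 36° = 5 × 9.8 × 0.8090 = 39.641 N.
Kinetic friction acts up the slope with magnitude f = μN = 0.26 × 39.641 = 10.307 N.
Net force along the incline is 28.802 − 10.307 = 18.495 N, so a = 18.495 / 5 = 3.6990 m/s².

3.699 m/s²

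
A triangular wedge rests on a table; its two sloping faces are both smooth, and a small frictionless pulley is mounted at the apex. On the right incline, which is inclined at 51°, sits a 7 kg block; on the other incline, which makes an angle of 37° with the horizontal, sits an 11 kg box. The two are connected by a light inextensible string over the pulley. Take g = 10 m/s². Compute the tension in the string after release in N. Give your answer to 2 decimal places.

58.99 N

Resolve each weight along its own incline: the 7 kg mass has component 7 × 10 × sin 51° = 54.400 N down its slope, and the 11 kg mass has 11 × 10 × sin 37° = 66.200 N down its slope.
The 11 kg side's 66.200 N exceeds the other side's 54.400 N, so that mass slides down and the 7 kg mass slides up. Taking that direction as positive, Newton's second law for the whole system gives 66.200 − 54.400 = (7 + 11) a, so a = 11.800 / 18 = 0.6556 m/s².
For the 7 kg mass (up-slope positive): T − 54.400 = 7 × 0.6556, so T = 58.989 N.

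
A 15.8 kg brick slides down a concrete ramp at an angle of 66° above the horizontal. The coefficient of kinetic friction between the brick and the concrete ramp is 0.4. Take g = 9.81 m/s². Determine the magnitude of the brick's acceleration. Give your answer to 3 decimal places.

Resolving the weight along the incline: the component pulling the brick down the slope is mg sin 66° = 15.8 × 9.81 × 0.9135 = 141.591 N, and the normal force is N = mg cos 66° = 15.8 × 9.81 × 0.4067 = 63.038 N.
Kinetic friction acts up the slope with magnitude f = μN = 0.4 × 63.038 = 25.215 N.
Net force along the incline is 141.591 − 25.215 = 116.376 N, so a = 116.376 / 15.8 = 7.3656 m/s².

7.366 m/s²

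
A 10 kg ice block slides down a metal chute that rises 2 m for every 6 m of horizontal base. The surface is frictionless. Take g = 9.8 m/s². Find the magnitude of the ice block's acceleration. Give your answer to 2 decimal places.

3.10 m/s²

Resolving the weight along the incline: the component pulling the ice block down the slope is mg sin 18.43° = 10 × 9.8 × 0.3162 = 30.988 N, and the normal force is N = mg cos 18.43° = 10 × 9.8 × 0.9487 = 92.973 N.
With no friction the net force along the incline is 30.988 N, so a = g sin 18.43° = 30.988 / 10 = 3.0988 m/s².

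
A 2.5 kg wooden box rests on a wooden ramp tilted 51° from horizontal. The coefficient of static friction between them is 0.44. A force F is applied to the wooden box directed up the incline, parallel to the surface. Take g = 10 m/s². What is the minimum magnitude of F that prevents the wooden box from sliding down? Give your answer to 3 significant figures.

12.5 N

The normal force is N = mg cos 51° = 15.733 N. With F at its minimum the wooden box is on the verge of sliding down, so static friction is at its maximum μ_s N = 0.44 × 15.733 = 6.923 N and acts up the slope.
Equilibrium along the incline: F + μ_s N = mg sin 51°, so F = 19.429 − 6.923 = 12.506 N.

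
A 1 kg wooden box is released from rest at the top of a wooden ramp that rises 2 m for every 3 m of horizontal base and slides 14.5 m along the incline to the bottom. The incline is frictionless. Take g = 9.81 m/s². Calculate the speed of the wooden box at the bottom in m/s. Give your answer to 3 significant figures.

The weight component along the incline is mg sin 33.69° = 5.442 N and the normal force is N = mg cos 33.69° = 8.162 N.
With no friction, a = g sin 33.69° = 5.4416 m/s².
Starting from rest over a distance of 14.5 m, v² = 2aL = 2 × 5.4416 × 14.5 = 157.8064, so v = 12.5621 m/s.

12.6 m/s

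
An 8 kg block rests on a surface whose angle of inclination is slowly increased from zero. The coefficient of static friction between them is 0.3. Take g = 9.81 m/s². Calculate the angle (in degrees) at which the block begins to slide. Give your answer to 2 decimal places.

At the threshold of sliding, static friction is at its maximum μ_s N and exactly balances the weight component along the incline: mg sin θ = μ_s mg cos θ.
Hence tan θ = μ_s = 0.3, so θ = arctan(0.3) = 16.6992°.

16.70°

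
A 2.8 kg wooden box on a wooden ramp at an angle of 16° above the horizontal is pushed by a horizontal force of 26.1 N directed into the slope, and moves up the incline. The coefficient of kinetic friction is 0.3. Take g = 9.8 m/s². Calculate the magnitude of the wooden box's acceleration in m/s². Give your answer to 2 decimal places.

The horizontal push has components F cos 16° = 26.1 × 0.9613 = 25.090 N up the incline and F sin 16° = 26.1 × 0.2756 = 7.193 N pressing into the surface.
The normal force is therefore N = mg cos 16° + F sin 16° = 26.378 + 7.193 = 33.571 N, and kinetic friction down the slope is μN = 0.3 × 33.571 = 10.071 N.
Along the incline: F cos 16° − mg sin 16° − μN = ma, so 25.090 − 7.562 − 10.071 = 2.8 a, giving a = 2.6632 m/s².

2.66 m/s²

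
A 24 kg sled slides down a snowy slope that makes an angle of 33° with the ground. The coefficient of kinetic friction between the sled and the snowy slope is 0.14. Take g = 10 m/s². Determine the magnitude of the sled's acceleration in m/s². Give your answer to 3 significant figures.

Resolving the weight along the incline: the component pulling the sled down the slope is mg sin 33° = 24 × 10 × 0.5446 = 130.704 N, and the normal force is N = mg cos 33° = 24 × 10 × 0.8387 = 201.288 N.
Kinetic friction acts up the slope with magnitude f = μN = 0.14 × 201.288 = 28.180 N.
Net force along the incline is 130.704 − 28.180 = 102.524 N, so a = 102.524 / 24 = 4.2718 m/s².

4.27 m/s²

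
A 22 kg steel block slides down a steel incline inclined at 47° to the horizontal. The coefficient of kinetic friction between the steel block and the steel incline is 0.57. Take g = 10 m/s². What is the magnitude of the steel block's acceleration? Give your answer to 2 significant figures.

3.4 m/s²

Resolving the weight along the incline: the component pulling the steel block down the slope is mg sin 47° = 22 × 10 × 0.7314 = 160.908 N, and the normal force is N = mg cos 47° = 22 × 10 × 0.6820 = 150.040 N.
Kinetic friction acts up the slope with magnitude f = μN = 0.57 × 150.040 = 85.523 N.
Net force along the incline is 160.908 − 85.523 = 75.385 N, so a = 75.385 / 22 = 3.4266 m/s².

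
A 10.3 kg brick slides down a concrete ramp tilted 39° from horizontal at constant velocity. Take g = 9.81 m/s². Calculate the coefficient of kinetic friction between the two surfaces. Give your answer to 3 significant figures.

At constant velocity the net force along the incline is zero: mg sin 39° = μ mg cos 39°.
So μ = tan 39° = 0.6293 / 0.7771 = 0.8098.

0.810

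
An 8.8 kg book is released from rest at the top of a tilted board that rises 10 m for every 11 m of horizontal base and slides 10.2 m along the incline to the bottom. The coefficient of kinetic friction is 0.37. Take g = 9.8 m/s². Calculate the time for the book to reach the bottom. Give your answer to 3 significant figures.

2.28 s

The weight component along the incline is mg sin 42.27° = 58.011 N and the normal force is N = mg cos 42.27° = 63.812 N.
Friction up the slope is f = μN = 0.37 × 63.812 = 23.610 N, so the net downslope force is 58.011 − 23.610 = 34.401 N and a = 34.401 / 8.8 = 3.9092 m/s².
Starting from rest, L = ½at², so t = √(2L/a) = √(2 × 10.2 / 3.9092) = 2.2844 s.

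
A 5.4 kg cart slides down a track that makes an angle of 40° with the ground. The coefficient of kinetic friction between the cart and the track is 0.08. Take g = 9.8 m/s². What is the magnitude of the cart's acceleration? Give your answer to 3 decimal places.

5.699 m/s²

Resolving the weight along the incline: the component pulling the cart down the slope is mg sin 40° = 5.4 × 9.8 × 0.6428 = 34.017 N, and the normal force is N = mg cos 40° = 5.4 × 9.8 × 0.7660 = 40.537 N.
Kinetic friction acts up the slope with magnitude f = μN = 0.08 × 40.537 = 3.243 N.
Net force along the incline is 34.017 − 3.243 = 30.774 N, so a = 30.774 / 5.4 = 5.6989 m/s².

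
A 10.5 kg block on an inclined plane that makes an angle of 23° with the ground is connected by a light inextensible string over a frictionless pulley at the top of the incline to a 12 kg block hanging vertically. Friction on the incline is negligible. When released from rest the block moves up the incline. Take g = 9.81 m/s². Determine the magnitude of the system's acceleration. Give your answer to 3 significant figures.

3.44 m/s²

For the block on the incline: the weight component along the slope is m₁g sin 23° = 10.5 × 9.81 × 0.3907 = 40.244 N and the normal force is N = m₁g cos 23° = 94.817 N.
Newton's second law for the block (up-slope positive): T − 40.244 = 10.5 a. For the hanging block (downward positive): 12 × 9.81 − T = 12 a.
Adding the two equations eliminates T: 77.476 = 22.5 a, so a = 3.4434 m/s².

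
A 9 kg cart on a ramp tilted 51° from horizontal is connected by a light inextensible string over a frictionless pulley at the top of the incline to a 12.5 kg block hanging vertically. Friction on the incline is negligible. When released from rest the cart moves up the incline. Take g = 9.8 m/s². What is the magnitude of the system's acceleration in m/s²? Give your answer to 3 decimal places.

For the cart on the incline: the weight component along the slope is m₁g sin 51° = 9 × 9.8 × 0.7771 = 68.540 N and the normal force is N = m₁g cos 51° = 55.506 N.
Newton's second law for the cart (up-slope positive): T − 68.540 = 9 a. For the hanging block (downward positive): 12.5 × 9.8 − T = 12.5 a.
Adding the two equations eliminates T: 53.960 = 21.5 a, so a = 2.5098 m/s².

2.510 m/s²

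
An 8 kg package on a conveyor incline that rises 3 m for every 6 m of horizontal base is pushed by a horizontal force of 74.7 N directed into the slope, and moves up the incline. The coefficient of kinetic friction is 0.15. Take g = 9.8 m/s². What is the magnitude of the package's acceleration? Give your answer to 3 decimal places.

2.028 m/s²

The horizontal push has components F cos 26.57° = 74.7 × 0.8944 = 66.812 N up the incline and F sin 26.57° = 74.7 × 0.4472 = 33.406 N pressing into the surface.
The normal force is therefore N = mg cos 26.57° + F sin 26.57° = 70.121 + 33.406 = 103.527 N, and kinetic friction down the slope is μN = 0.15 × 103.527 = 15.529 N.
Along the incline: F cos 26.57° − mg sin 26.57° − μN = ma, so 66.812 − 35.060 − 15.529 = 8 a, giving a = 2.0279 m/s².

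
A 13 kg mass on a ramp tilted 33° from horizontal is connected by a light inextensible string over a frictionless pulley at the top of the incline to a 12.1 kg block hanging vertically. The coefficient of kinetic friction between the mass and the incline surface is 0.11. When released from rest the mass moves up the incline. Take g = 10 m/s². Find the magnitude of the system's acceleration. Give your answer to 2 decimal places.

1.52 m/s²

For the mass on the incline: the weight component along the slope is m₁g sin 33° = 13 × 10 × 0.5446 = 70.798 N and the normal force is N = m₁g cos 33° = 109.027 N.
Kinetic friction opposes the mass's motion up the incline: f = μN = 0.11 × 109.027 = 11.993 N acting down the slope.
Newton's second law for the mass (up-slope positive): T − 70.798 − 11.993 = 13 a. For the hanging block (downward positive): 12.1 × 10 − T = 12.1 a.
Adding the two equations eliminates T: 38.209 = 25.1 a, so a = 1.5223 m/s².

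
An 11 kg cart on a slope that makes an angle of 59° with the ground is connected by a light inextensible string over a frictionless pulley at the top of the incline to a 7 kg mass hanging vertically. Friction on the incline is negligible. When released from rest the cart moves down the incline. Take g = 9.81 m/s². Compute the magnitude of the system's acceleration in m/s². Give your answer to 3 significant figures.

1.32 m/s²

For the cart on the incline: the weight component along the slope is m₁g sin 59° = 11 × 9.81 × 0.8572 = 92.500 N and the normal force is N = m₁g cos 59° = 55.578 N.
Newton's second law for the cart (down-slope positive): 92.500 − T = 11 a. For the hanging mass (upward positive): T − 7 × 9.81 = 7 a.
Adding the two equations eliminates T: 23.830 = 18 a, so a = 1.3239 m/s².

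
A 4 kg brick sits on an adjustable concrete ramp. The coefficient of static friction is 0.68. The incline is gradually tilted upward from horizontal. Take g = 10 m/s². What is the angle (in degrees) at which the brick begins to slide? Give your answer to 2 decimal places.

34.22°

At the threshold of sliding, static friction is at its maximum μ_s N and exactly balances the weight component along the incline: mg sin θ = μ_s mg cos θ.
Hence tan θ = μ_s = 0.68, so θ = arctan(0.68) = 34.2157°.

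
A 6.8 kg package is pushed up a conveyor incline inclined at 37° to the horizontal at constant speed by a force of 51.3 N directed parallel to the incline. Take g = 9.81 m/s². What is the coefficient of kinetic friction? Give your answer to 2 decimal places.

At constant speed ΣF = 0 along the incline. The applied 51.3 N acts up the slope; the weight component mg sin 37° = 40.146 N and kinetic friction μN both act down the slope.
So 51.3 = 40.146 + μ × 53.275, giving μ = (51.3 − 40.146) / 53.275 = 0.2094.

0.21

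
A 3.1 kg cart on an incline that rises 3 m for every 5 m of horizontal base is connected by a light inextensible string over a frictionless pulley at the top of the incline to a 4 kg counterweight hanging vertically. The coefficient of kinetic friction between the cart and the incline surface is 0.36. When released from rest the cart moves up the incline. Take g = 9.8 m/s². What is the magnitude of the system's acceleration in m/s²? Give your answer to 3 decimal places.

1.999 m/s²

For the cart on the incline: the weight component along the slope is m₁g sin 30.96° = 3.1 × 9.8 × 0.5145 = 15.631 N and the normal force is N = m₁g cos 30.96° = 26.051 N.
Kinetic friction opposes the cart's motion up the incline: f = μN = 0.36 × 26.051 = 9.378 N acting down the slope.
Newton's second law for the cart (up-slope positive): T − 15.631 − 9.378 = 3.1 a. For the hanging counterweight (downward positive): 4 × 9.8 − T = 4 a.
Adding the two equations eliminates T: 14.191 = 7.1 a, so a = 1.9987 m/s².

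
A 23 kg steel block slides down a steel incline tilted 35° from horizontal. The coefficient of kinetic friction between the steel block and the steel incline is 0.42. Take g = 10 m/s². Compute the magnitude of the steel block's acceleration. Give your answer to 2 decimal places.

2.30 m/s²

Resolving the weight along the incline: the component pulling the steel block down the slope is mg sin 35° = 23 × 10 × 0.5736 = 131.928 N, and the normal force is N = mg cos 35° = 23 × 10 × 0.8192 = 188.416 N.
Kinetic friction acts up the slope with magnitude f = μN = 0.42 × 188.416 = 79.135 N.
Net force along the incline is 131.928 − 79.135 = 52.793 N, so a = 52.793 / 23 = 2.2953 m/s².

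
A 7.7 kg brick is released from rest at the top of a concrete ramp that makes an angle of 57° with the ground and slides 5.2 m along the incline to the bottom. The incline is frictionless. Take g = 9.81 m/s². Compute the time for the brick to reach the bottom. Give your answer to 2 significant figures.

1.1 s

The weight component along the incline is mg sin 57° = 63.351 N and the normal force is N = mg cos 57° = 41.140 N.
With no friction, a = g sin 57° = 8.2274 m/s².
Starting from rest, L = ½at², so t = √(2L/a) = √(2 × 5.2 / 8.2274) = 1.1243 s.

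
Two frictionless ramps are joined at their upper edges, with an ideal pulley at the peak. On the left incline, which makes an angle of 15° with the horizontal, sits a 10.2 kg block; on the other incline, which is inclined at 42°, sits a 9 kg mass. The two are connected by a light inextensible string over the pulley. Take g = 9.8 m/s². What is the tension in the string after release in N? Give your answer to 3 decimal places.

43.480 N

Resolve each weight along its own incline: the 10.2 kg mass has component 10.2 × 9.8 × sin 15° = 25.872 N down its slope, and the 9 kg mass has 9 × 9.8 × sin 42° = 59.017 N down its slope.
The 9 kg side's 59.017 N exceeds the other side's 25.872 N, so that mass slides down and the 10.2 kg mass slides up. Taking that direction as positive, Newton's second law for the whole system gives 59.017 − 25.872 = (10.2 + 9) a, so a = 33.145 / 19.2 = 1.7263 m/s².
For the 10.2 kg mass (up-slope positive): T − 25.872 = 10.2 × 1.7263, so T = 43.480 N.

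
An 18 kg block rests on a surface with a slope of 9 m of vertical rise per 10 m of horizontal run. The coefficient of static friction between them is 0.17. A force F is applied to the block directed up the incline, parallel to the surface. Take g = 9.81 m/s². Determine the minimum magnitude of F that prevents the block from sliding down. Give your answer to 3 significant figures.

The normal force is N = mg cos 41.99° = 131.251 N. With F at its minimum the block is on the verge of sliding down, so static friction is at its maximum μ_s N = 0.17 × 131.251 = 22.313 N and acts up the slope.
Equilibrium along the incline: F + μ_s N = mg sin 41.99°, so F = 118.126 − 22.313 = 95.813 N.

95.8 N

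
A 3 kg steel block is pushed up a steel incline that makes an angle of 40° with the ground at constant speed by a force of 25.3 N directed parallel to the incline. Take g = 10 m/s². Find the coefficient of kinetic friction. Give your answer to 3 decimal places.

0.262

At constant speed ΣF = 0 along the incline. The applied 25.3 N acts up the slope; the weight component mg sin 40° = 19.284 N and kinetic friction μN both act down the slope.
So 25.3 = 19.284 + μ × 22.981, giving μ = (25.3 − 19.284) / 22.981 = 0.2618.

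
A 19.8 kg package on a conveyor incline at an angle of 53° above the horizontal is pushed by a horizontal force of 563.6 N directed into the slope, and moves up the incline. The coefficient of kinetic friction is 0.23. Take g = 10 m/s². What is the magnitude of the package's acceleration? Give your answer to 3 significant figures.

The horizontal push has components F cos 53° = 563.6 × 0.6018 = 339.174 N up the incline and F sin 53° = 563.6 × 0.7986 = 450.091 N pressing into the surface.
The normal force is therefore N = mg cos 53° + F sin 53° = 119.156 + 450.091 = 569.247 N, and kinetic friction down the slope is μN = 0.23 × 569.247 = 130.927 N.
Along the incline: F cos 53° − mg sin 53° − μN = ma, so 339.174 − 158.123 − 130.927 = 19.8 a, giving a = 2.5315 m/s².

2.53 m/s²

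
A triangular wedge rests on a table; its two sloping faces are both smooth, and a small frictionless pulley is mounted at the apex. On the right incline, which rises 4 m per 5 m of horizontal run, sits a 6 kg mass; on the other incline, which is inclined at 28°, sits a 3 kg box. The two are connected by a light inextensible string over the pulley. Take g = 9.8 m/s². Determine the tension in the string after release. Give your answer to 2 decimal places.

21.45 N

Resolve each weight along its own incline: the 6 kg mass has component 6 × 9.8 × sin 38.66° = 36.732 N down its slope, and the 3 kg mass has 3 × 9.8 × sin 28° = 13.802 N down its slope.
The 6 kg side's 36.732 N exceeds the other side's 13.802 N, so that mass slides down and the 3 kg mass slides up. Taking that direction as positive, Newton's second law for the whole system gives 36.732 − 13.802 = (6 + 3) a, so a = 22.930 / 9 = 2.5478 m/s².
For the 3 kg mass (up-slope positive): T − 13.802 = 3 × 2.5478, so T = 21.445 N.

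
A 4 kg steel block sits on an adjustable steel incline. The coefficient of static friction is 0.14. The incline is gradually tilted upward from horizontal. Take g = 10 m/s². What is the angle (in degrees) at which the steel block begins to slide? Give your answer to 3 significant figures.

7.97°

At the threshold of sliding, static friction is at its maximum μ_s N and exactly balances the weight component along the incline: mg sin θ = μ_s mg cos θ.
Hence tan θ = μ_s = 0.14, so θ = arctan(0.14) = 7.9696°.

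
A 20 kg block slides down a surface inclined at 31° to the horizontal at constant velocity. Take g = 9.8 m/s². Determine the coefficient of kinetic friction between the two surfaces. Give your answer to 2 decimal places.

At constant velocity the net force along the incline is zero: mg sin 31° = μ mg cos 31°.
So μ = tan 31° = 0.5150 / 0.8572 = 0.6008.

0.60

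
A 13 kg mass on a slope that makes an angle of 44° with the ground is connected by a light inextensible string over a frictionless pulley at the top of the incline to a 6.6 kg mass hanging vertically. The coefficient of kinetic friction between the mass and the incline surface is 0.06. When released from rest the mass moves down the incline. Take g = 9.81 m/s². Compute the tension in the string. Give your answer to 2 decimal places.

For the mass on the incline: the weight component along the slope is m₁g sin 44° = 13 × 9.81 × 0.6947 = 88.595 N and the normal force is N = m₁g cos 44° = 91.737 N.
Kinetic friction opposes the mass's motion down the incline: f = μN = 0.06 × 91.737 = 5.504 N acting up the slope.
Newton's second law for the mass (down-slope positive): 88.595 − 5.504 − T = 13 a. For the hanging mass (upward positive): T − 6.6 × 9.81 = 6.6 a.
Adding the two equations eliminates T: 18.345 = 19.6 a, so a = 0.9360 m/s².
Then from the hanging mass's equation, T = 6.6 × (9.81 + 0.9360) = 70.924 N.

70.92 N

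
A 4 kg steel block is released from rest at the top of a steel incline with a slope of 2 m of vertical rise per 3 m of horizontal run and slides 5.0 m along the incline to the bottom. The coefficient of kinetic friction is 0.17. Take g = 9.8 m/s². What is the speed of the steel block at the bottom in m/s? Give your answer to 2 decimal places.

The weight component along the incline is mg sin 33.69° = 21.744 N and the normal force is N = mg cos 33.69° = 32.616 N.
Friction up the slope is f = μN = 0.17 × 32.616 = 5.545 N, so the net downslope force is 21.744 − 5.545 = 16.199 N and a = 16.199 / 4 = 4.0498 m/s².
Starting from rest over a distance of 5.0 m, v² = 2aL = 2 × 4.0498 × 5.0 = 40.4980, so v = 6.3638 m/s.

6.36 m/s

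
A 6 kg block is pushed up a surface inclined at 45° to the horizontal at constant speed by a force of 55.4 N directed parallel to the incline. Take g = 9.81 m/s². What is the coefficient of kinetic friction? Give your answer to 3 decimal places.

0.331

At constant speed ΣF = 0 along the incline. The applied 55.4 N acts up the slope; the weight component mg sin 45° = 41.620 N and kinetic friction μN both act down the slope.
So 55.4 = 41.620 + μ × 41.620, giving μ = (55.4 − 41.620) / 41.620 = 0.3311.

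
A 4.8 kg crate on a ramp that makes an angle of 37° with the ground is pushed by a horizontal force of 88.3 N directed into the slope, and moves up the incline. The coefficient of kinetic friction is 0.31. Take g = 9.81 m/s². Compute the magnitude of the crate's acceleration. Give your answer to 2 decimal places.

The horizontal push has components F cos 37° = 88.3 × 0.7986 = 70.516 N up the incline and F sin 37° = 88.3 × 0.6018 = 53.139 N pressing into the surface.
The normal force is therefore N = mg cos 37° + F sin 37° = 37.604 + 53.139 = 90.743 N, and kinetic friction down the slope is μN = 0.31 × 90.743 = 28.130 N.
Along the incline: F cos 37° − mg sin 37° − μN = ma, so 70.516 − 28.338 − 28.130 = 4.8 a, giving a = 2.9267 m/s².

2.93 m/s²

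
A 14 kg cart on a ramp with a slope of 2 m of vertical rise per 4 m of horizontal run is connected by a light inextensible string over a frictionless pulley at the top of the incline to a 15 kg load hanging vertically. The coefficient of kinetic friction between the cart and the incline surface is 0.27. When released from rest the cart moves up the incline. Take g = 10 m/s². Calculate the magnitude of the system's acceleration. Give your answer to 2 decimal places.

1.85 m/s²

For the cart on the incline: the weight component along the slope is m₁g sin 26.57° = 14 × 10 × 0.4472 = 62.608 N and the normal force is N = m₁g cos 26.57° = 125.220 N.
Kinetic friction opposes the cart's motion up the incline: f = μN = 0.27 × 125.220 = 33.809 N acting down the slope.
Newton's second law for the cart (up-slope positive): T − 62.608 − 33.809 = 14 a. For the hanging load (downward positive): 15 × 10 − T = 15 a.
Adding the two equations eliminates T: 53.583 = 29 a, so a = 1.8477 m/s².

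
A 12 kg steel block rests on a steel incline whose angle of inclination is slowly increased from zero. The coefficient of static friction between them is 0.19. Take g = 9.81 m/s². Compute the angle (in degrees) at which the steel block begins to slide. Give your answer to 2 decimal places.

At the threshold of sliding, static friction is at its maximum μ_s N and exactly balances the weight component along the incline: mg sin θ = μ_s mg cos θ.
Hence tan θ = μ_s = 0.19, so θ = arctan(0.19) = 10.7580°.

10.76°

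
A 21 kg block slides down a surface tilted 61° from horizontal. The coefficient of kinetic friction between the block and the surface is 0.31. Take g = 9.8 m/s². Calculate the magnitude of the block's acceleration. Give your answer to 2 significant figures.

Resolving the weight along the incline: the component pulling the block down the slope is mg sin 61° = 21 × 9.8 × 0.8746 = 179.993 N, and the normal force is N = mg cos 61° = 21 × 9.8 × 0.4848 = 99.772 N.
Kinetic friction acts up the slope with magnitude f = μN = 0.31 × 99.772 = 30.929 N.
Net force along the incline is 179.993 − 30.929 = 149.064 N, so a = 149.064 / 21 = 7.0983 m/s².

7.1 m/s²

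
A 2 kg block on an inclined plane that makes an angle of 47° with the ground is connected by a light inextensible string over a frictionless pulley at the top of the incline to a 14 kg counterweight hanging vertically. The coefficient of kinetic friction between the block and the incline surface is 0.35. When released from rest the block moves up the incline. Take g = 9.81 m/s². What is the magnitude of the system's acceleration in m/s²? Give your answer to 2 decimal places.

For the block on the incline: the weight component along the slope is m₁g sin 47° = 2 × 9.81 × 0.7314 = 14.350 N and the normal force is N = m₁g cos 47° = 13.381 N.
Kinetic friction opposes the block's motion up the incline: f = μN = 0.35 × 13.381 = 4.683 N acting down the slope.
Newton's second law for the block (up-slope positive): T − 14.350 − 4.683 = 2 a. For the hanging counterweight (downward positive): 14 × 9.81 − T = 14 a.
Adding the two equations eliminates T: 118.307 = 16 a, so a = 7.3942 m/s².

7.39 m/s²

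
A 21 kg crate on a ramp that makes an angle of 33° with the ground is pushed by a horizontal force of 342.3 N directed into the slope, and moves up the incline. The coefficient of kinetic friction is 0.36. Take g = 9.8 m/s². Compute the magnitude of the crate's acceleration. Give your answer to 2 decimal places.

2.18 m/s²

The horizontal push has components F cos 33° = 342.3 × 0.8387 = 287.087 N up the incline and F sin 33° = 342.3 × 0.5446 = 186.417 N pressing into the surface.
The normal force is therefore N = mg cos 33° + F sin 33° = 172.604 + 186.417 = 359.021 N, and kinetic friction down the slope is μN = 0.36 × 359.021 = 129.248 N.
Along the incline: F cos 33° − mg sin 33° − μN = ma, so 287.087 − 112.079 − 129.248 = 21 a, giving a = 2.1790 m/s².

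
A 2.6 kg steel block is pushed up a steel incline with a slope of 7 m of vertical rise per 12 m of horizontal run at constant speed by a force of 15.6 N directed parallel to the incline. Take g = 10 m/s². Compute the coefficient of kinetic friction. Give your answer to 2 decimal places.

0.11

At constant speed ΣF = 0 along the incline. The applied 15.6 N acts up the slope; the weight component mg sin 30.26° = 13.101 N and kinetic friction μN both act down the slope.
So 15.6 = 13.101 + μ × 22.458, giving μ = (15.6 − 13.101) / 22.458 = 0.1113.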